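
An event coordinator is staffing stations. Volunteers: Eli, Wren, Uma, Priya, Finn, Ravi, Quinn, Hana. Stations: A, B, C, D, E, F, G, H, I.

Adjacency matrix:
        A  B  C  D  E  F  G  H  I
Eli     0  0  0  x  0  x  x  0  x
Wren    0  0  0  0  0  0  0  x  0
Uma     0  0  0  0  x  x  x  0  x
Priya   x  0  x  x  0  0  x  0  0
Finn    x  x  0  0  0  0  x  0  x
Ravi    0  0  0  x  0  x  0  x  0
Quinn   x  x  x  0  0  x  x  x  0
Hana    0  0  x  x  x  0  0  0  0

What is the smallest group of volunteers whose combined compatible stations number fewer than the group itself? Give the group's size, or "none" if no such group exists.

A matching saturating every volunteer exists, for instance Eli→D, Wren→H, Uma→G, Priya→C, Finn→I, Ravi→F, Quinn→A, Hana→E.
By Hall's marriage theorem, this means |N(S)| ≥ |S| for every subset S, so no violating subset exists.

none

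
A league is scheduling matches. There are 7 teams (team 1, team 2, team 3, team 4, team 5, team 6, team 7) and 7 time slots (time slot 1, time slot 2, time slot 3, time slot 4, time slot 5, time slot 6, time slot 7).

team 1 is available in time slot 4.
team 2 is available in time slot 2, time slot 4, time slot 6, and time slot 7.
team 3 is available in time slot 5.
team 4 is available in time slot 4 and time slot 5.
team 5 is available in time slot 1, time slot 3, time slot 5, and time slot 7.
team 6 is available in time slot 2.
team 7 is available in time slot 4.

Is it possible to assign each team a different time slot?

No

The set {team 1, team 3, team 4, team 7} has only 2 neighbours ({time slot 4, time slot 5}), so by Hall's theorem at most 5 of the 7 teams can be matched.
Hence no matching covers every team.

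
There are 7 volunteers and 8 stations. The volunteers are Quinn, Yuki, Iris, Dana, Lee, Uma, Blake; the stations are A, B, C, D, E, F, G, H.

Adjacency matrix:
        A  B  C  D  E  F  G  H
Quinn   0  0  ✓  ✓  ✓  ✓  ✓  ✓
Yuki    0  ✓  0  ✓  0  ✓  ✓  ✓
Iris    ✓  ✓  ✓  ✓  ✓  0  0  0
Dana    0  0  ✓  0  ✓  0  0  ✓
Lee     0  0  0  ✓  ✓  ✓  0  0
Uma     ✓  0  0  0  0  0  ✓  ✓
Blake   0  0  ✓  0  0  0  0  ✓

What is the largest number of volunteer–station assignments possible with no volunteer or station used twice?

7

A valid assignment of size 7: Quinn→G, Yuki→B, Iris→A, Dana→E, Lee→D, Uma→H, Blake→C.
This saturates every volunteer, so 7 is the maximum.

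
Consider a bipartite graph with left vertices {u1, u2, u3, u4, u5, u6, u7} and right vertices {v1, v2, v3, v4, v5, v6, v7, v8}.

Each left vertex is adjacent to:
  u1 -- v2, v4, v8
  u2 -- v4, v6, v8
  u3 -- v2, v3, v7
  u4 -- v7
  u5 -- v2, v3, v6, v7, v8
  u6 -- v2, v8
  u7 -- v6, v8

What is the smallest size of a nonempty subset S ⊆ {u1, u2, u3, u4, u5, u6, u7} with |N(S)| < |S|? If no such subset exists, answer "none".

Take S = {u1, u2, u3, u4, u5, u6, u7}. Its neighbourhood is {v2, v3, v4, v6, v7, v8}, so |N(S)| = 6 < |S| = 7.
Every subset of size less than 7 has at least as many neighbours as members, so 7 is the minimum.

7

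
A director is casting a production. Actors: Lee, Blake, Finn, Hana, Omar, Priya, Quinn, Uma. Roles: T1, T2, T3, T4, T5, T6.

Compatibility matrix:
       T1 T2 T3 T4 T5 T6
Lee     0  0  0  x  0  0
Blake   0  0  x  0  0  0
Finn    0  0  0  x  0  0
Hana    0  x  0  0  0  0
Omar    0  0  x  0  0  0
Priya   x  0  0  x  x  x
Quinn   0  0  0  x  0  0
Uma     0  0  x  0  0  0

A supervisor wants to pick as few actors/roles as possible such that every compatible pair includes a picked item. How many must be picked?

A maximum matching has 4 edges (e.g. Lee–T4, Blake–T3, Hana–T2, Priya–T5).
By König's theorem the minimum vertex cover has the same size. One such cover is {Hana, Priya, T3, T4}.

4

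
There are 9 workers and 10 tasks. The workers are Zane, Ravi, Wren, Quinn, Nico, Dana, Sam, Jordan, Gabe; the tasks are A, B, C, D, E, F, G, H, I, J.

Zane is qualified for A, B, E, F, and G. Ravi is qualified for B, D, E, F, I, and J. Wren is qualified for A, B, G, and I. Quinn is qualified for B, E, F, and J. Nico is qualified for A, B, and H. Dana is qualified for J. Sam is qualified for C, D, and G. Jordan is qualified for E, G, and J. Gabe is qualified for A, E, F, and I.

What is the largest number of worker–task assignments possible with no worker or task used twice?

One maximum matching: Zane→A, Ravi→E, Wren→B, Quinn→F, Nico→H, Dana→J, Sam→C, Jordan→G, Gabe→I.
This saturates every worker, so 9 is the maximum.

9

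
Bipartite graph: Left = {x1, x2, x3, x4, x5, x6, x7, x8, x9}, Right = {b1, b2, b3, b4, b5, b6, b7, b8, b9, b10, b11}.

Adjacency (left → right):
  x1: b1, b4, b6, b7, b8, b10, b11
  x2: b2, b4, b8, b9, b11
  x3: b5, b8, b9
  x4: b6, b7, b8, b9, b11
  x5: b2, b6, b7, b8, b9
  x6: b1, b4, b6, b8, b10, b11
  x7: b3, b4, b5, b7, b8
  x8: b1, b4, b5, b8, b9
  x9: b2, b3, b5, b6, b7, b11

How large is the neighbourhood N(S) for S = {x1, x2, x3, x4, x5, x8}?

10

The union of neighbours of {x1, x2, x3, x4, x5, x8} is {b1, b2, b4, b5, b6, b7, b8, b9, b10, b11}, which has 10 elements.
Since |N(S)| = 10 ≥ |S| = 6, Hall's condition holds for this subset.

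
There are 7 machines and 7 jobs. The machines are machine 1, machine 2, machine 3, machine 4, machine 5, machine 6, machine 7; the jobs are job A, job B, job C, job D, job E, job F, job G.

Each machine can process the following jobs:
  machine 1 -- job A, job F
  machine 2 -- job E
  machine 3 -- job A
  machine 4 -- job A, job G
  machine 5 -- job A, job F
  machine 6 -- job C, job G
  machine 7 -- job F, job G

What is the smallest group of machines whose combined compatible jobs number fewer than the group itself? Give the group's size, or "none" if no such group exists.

3

Take S = {machine 1, machine 3, machine 5}. Its neighbourhood is {job A, job F}, so |N(S)| = 2 < |S| = 3.
Every subset of size less than 3 has at least as many neighbours as members, so 3 is the minimum.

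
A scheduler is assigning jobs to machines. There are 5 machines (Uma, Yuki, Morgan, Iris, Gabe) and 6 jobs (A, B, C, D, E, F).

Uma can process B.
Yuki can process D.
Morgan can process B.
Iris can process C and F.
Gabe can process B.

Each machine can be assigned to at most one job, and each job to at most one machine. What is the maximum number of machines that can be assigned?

3

For example, pair Uma–B, Yuki–D, Iris–F.
The set {Uma, Morgan, Gabe} has only 1 neighbour ({B}), so by Hall's theorem at most 3 of the 5 machines can be matched.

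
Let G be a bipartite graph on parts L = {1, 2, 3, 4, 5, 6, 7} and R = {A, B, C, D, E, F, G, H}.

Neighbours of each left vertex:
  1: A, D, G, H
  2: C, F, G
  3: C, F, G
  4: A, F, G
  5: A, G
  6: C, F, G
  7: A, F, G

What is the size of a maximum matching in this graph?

For example, pair 1–D, 2–F, 3–C, 4–A, 5–G.
The set {2, 3, 4, 5, 6, 7} has only 4 neighbours ({A, C, F, G}), so by Hall's theorem at most 5 of the 7 left vertices can be matched.

5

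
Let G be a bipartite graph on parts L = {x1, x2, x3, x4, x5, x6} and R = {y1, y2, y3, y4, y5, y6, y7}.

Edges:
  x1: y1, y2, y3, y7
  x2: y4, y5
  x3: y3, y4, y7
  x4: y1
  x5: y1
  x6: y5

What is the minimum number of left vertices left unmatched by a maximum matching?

One maximum matching: x1-y2, x2-y4, x3-y3, x4-y1, x6-y5.
The set {x4, x5} has only 1 neighbour ({y1}), so by Hall's theorem at most 5 of the 6 left vertices can be matched.
That matches 5 of the 6, leaving 1 unmatched; no matching can do better.

1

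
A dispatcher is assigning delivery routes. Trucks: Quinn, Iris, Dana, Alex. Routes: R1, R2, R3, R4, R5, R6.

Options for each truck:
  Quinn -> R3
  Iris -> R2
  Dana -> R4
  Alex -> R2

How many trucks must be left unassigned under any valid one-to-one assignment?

1

For example, pair Quinn→R3, Iris→R2, Dana→R4.
The set {Iris, Alex} has only 1 neighbour ({R2}), so by Hall's theorem at most 3 of the 4 trucks can be matched.
That matches 3 of the 4, leaving 1 unmatched; no matching can do better.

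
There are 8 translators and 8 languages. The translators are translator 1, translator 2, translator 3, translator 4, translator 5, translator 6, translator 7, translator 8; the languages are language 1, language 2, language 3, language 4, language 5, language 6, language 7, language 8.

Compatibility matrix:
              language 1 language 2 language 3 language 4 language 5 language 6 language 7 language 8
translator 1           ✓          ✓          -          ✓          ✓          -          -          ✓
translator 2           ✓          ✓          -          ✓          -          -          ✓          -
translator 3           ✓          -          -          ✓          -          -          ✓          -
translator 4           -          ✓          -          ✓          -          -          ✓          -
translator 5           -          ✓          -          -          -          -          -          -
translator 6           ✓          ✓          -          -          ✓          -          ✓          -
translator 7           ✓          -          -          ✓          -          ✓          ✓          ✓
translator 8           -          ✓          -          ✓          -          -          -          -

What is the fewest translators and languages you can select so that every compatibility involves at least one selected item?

7

A maximum matching has 7 edges (e.g. translator 1–language 8, translator 2–language 7, translator 3–language 1, translator 4–language 4, translator 5–language 2, translator 6–language 5, translator 7–language 6).
By König's theorem the minimum vertex cover has the same size. One such cover is {translator 1, translator 6, translator 7, language 1, language 2, language 4, language 7}.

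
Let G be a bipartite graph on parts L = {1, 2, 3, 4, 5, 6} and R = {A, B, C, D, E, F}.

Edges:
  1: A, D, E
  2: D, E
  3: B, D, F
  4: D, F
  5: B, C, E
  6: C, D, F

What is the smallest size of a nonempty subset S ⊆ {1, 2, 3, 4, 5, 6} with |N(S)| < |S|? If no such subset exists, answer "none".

A matching saturating every left vertex exists, for instance 1→A, 2→E, 3→B, 4→D, 5→C, 6→F.
By Hall's marriage theorem, this means |N(S)| ≥ |S| for every subset S, so no violating subset exists.

none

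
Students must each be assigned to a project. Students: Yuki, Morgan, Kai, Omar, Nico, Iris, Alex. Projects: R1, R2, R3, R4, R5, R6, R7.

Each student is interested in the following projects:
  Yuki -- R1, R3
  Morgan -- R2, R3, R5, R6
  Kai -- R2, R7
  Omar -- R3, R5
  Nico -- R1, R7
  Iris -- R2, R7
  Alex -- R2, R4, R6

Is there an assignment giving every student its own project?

Yes

One maximum matching: Yuki→R3, Morgan→R6, Kai→R2, Omar→R5, Nico→R1, Iris→R7, Alex→R4.
All 7 students are covered.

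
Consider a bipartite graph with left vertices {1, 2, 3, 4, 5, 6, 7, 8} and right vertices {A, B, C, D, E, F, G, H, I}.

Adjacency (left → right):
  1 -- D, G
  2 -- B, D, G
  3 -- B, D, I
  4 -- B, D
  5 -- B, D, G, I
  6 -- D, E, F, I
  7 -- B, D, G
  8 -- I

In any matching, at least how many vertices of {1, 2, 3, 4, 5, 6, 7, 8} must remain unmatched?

For example, pair 1–D, 2–G, 3–I, 4–B, 6–E.
The set {1, 2, 3, 4, 5, 7, 8} has only 4 neighbours ({B, D, G, I}), so by Hall's theorem at most 5 of the 8 left vertices can be matched.
That matches 5 of the 8, leaving 3 unmatched; no matching can do better.

3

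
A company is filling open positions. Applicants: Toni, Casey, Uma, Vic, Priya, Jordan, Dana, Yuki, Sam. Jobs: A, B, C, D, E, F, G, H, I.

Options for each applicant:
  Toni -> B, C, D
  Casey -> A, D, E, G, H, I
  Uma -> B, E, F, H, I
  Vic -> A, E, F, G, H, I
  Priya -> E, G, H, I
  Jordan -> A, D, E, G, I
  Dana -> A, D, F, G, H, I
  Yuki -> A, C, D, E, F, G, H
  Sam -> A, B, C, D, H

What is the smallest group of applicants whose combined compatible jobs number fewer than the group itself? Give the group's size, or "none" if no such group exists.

none

A matching saturating every applicant exists, for instance Toni→C, Casey→H, Uma→B, Vic→F, Priya→I, Jordan→D, Dana→G, Yuki→E, Sam→A.
By Hall's marriage theorem, this means |N(S)| ≥ |S| for every subset S, so no violating subset exists.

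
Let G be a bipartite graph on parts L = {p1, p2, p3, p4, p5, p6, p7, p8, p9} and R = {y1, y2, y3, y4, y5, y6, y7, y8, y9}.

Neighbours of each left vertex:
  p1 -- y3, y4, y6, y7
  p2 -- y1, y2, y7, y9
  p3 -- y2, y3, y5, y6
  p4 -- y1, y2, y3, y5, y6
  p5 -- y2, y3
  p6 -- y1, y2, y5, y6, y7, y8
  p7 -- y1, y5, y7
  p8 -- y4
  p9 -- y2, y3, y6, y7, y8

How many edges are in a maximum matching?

For example, pair p1-y3, p2-y9, p3-y5, p4-y6, p5-y2, p6-y8, p7-y1, p8-y4, p9-y7.
All 9 left vertices are matched, so no larger matching exists.

9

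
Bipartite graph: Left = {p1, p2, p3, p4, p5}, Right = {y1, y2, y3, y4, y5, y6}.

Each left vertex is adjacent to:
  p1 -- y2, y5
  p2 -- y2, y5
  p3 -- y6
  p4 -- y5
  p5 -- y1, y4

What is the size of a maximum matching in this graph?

A valid assignment of size 4: p1-y5, p2-y2, p3-y6, p5-y1.
The set {p1, p2, p4} has only 2 neighbours ({y2, y5}), so by Hall's theorem at most 4 of the 5 left vertices can be matched.

4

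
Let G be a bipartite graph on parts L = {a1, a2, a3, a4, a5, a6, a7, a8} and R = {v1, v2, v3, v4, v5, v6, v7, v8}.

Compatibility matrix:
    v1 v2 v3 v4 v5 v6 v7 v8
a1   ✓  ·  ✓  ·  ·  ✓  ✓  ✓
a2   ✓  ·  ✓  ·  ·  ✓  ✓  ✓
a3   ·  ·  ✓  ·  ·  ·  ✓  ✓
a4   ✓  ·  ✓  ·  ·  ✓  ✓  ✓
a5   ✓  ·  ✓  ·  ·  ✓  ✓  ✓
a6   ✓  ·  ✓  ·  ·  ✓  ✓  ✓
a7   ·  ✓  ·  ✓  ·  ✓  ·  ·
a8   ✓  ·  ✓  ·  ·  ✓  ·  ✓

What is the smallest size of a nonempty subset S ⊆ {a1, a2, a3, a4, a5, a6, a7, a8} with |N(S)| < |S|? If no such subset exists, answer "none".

Take S = {a1, a2, a3, a4, a5, a6}. Its neighbourhood is {v1, v3, v6, v7, v8}, so |N(S)| = 5 < |S| = 6.
Every subset of size less than 6 has at least as many neighbours as members, so 6 is the minimum.

6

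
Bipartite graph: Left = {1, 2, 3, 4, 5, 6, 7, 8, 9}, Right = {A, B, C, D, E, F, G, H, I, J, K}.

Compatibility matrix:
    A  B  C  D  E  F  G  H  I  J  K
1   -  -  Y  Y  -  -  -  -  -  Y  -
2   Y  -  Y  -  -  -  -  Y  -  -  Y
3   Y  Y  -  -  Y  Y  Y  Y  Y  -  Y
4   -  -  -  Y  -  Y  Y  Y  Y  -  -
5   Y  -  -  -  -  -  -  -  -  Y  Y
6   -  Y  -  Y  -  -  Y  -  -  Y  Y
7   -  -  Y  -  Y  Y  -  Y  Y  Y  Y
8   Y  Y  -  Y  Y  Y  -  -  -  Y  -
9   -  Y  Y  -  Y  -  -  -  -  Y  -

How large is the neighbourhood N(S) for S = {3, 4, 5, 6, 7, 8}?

The union of neighbours of {3, 4, 5, 6, 7, 8} is {A, B, C, D, E, F, G, H, I, J, K}, which has 11 elements.
Since |N(S)| = 11 ≥ |S| = 6, Hall's condition holds for this subset.

11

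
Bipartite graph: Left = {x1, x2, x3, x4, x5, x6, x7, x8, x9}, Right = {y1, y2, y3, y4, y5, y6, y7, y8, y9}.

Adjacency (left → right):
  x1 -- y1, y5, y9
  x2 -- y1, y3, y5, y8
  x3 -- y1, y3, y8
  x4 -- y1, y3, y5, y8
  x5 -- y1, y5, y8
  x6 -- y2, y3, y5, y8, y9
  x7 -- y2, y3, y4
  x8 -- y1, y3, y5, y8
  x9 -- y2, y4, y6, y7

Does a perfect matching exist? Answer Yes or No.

No

The set {x2, x3, x4, x5, x8} has only 4 neighbours ({y1, y3, y5, y8}), so by Hall's theorem at most 8 of the 9 left vertices can be matched.
Hence no matching covers every left vertex.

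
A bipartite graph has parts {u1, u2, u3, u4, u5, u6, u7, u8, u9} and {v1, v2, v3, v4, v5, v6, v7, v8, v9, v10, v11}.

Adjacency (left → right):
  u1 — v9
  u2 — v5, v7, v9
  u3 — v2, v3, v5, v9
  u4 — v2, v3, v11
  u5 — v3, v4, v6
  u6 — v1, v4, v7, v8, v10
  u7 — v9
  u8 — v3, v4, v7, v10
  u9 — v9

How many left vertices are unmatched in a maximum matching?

A valid assignment of size 7: u1→v9, u2→v7, u3→v3, u4→v2, u5→v6, u6→v1, u8→v10.
The set {u1, u7, u9} has only 1 neighbour ({v9}), so by Hall's theorem at most 7 of the 9 left vertices can be matched.
That matches 7 of the 9, leaving 2 unmatched; no matching can do better.

2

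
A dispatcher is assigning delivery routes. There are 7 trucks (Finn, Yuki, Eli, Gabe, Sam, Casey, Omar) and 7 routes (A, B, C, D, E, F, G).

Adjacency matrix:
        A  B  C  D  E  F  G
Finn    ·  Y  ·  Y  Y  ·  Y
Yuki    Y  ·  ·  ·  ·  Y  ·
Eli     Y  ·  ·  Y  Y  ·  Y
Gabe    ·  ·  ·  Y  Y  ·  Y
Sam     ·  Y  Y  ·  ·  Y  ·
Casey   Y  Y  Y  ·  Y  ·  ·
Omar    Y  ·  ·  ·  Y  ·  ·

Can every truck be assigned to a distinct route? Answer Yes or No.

For example, pair Finn–B, Yuki–A, Eli–D, Gabe–G, Sam–F, Casey–C, Omar–E.
Every truck is matched, so this is a perfect matching.

Yes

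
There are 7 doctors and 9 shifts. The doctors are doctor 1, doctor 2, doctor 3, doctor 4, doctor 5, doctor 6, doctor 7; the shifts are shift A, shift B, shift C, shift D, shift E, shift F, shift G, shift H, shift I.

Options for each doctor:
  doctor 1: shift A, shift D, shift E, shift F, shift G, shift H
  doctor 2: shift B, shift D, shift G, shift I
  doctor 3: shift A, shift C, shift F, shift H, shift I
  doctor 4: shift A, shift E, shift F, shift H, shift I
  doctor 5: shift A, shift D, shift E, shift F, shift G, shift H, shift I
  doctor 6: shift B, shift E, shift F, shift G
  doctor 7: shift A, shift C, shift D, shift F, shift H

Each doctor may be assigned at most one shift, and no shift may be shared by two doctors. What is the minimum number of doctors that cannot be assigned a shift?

0

One maximum matching: doctor 1-shift F, doctor 2-shift D, doctor 3-shift C, doctor 4-shift I, doctor 5-shift G, doctor 6-shift E, doctor 7-shift A.
All 7 doctors are matched, so no larger matching exists.
That matches 7 of the 7, leaving 0 unmatched; no matching can do better.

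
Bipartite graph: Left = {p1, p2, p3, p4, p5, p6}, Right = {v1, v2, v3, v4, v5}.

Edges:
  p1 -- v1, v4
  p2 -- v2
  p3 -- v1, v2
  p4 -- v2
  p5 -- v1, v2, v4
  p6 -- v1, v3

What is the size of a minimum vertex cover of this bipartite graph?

4

A maximum matching has 4 edges (e.g. p1–v4, p2–v2, p3–v1, p6–v3).
By König's theorem the minimum vertex cover has the same size. One such cover is {p6, v1, v2, v4}.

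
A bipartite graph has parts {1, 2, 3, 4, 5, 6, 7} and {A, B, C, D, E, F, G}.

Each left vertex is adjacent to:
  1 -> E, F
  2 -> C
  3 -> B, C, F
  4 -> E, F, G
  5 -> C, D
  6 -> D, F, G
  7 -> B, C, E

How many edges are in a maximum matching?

For example, pair 1-E, 2-C, 3-B, 4-G, 5-D, 6-F.
The set {1, 2, 3, 4, 5, 6, 7} has only 6 neighbours ({B, C, D, E, F, G}), so by Hall's theorem at most 6 of the 7 left vertices can be matched.

6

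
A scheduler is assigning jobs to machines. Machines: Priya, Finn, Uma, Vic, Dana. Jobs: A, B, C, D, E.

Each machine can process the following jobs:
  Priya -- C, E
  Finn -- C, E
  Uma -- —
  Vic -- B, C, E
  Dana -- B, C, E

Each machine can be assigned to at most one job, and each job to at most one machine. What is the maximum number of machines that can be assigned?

One maximum matching: Priya→C, Finn→E, Vic→B.
The set {Priya, Finn, Uma, Vic, Dana} has only 3 neighbours ({B, C, E}), so by Hall's theorem at most 3 of the 5 machines can be matched.

3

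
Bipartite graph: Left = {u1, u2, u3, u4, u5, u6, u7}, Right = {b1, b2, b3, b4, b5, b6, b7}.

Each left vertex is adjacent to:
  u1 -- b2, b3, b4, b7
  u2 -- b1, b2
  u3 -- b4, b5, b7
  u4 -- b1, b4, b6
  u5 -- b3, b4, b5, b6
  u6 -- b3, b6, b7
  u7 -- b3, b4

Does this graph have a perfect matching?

Yes

For example, pair u1-b7, u2-b2, u3-b5, u4-b1, u5-b4, u6-b6, u7-b3.
All 7 left vertices are covered.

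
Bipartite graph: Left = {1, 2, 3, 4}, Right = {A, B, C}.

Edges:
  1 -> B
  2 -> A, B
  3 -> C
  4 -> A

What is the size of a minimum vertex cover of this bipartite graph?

3

A maximum matching has 3 edges (e.g. 1–B, 2–A, 3–C).
By König's theorem the minimum vertex cover has the same size. One such cover is {3, A, B}.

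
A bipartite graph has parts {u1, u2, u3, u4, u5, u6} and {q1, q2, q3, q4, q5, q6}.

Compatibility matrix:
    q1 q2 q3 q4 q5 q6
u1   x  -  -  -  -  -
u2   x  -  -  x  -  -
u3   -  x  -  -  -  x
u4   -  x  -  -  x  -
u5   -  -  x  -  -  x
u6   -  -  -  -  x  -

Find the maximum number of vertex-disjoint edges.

6

For example, pair u1-q1, u2-q4, u3-q6, u4-q2, u5-q3, u6-q5.
This saturates every left vertex, so 6 is the maximum.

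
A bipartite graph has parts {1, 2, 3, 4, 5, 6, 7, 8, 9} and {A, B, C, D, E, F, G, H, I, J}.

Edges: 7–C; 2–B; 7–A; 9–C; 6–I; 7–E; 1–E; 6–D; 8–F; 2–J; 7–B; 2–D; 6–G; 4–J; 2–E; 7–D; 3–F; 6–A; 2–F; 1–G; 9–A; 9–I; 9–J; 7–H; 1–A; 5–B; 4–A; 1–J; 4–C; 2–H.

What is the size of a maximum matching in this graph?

8

One maximum matching: 1→E, 2→J, 3→F, 4→C, 5→B, 6→G, 7→A, 9→I.
The set {3, 8} has only 1 neighbour ({F}), so by Hall's theorem at most 8 of the 9 left vertices can be matched.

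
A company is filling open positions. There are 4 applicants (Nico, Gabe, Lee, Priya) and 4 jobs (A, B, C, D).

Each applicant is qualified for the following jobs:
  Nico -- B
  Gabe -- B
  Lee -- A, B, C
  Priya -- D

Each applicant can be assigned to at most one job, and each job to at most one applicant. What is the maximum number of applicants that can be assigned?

For example, pair Nico–B, Lee–C, Priya–D.
The set {Nico, Gabe} has only 1 neighbour ({B}), so by Hall's theorem at most 3 of the 4 applicants can be matched.

3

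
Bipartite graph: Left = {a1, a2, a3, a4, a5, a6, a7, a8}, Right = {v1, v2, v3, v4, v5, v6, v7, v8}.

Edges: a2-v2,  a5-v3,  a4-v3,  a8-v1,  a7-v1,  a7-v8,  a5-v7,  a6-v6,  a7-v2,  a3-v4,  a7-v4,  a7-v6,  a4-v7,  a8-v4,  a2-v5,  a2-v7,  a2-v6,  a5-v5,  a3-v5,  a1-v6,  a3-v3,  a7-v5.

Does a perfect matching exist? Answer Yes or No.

The set {a1, a6} has only 1 neighbour ({v6}), so by Hall's theorem at most 7 of the 8 left vertices can be matched.
Hence no matching covers every left vertex.

No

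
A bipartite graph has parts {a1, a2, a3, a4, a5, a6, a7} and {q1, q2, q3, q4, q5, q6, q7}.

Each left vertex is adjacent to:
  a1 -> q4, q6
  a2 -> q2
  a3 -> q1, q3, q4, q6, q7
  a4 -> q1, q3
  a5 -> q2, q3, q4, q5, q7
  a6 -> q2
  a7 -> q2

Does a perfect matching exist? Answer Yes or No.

No

The set {a2, a6, a7} has only 1 neighbour ({q2}), so by Hall's theorem at most 5 of the 7 left vertices can be matched.
Hence no matching covers every left vertex.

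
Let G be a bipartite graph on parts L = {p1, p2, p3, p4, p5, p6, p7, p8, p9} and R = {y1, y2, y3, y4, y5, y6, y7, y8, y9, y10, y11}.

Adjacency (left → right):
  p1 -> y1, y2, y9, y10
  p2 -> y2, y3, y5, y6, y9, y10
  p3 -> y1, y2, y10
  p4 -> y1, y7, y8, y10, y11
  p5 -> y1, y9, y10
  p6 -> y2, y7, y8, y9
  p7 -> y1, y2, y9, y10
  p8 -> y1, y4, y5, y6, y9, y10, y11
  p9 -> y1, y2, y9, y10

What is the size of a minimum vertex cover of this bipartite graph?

8

A maximum matching has 8 edges (e.g. p1–y2, p2–y3, p3–y10, p4–y7, p5–y9, p6–y8, p7–y1, p8–y6).
By König's theorem the minimum vertex cover has the same size. One such cover is {p2, p4, p6, p8, y1, y2, y9, y10}.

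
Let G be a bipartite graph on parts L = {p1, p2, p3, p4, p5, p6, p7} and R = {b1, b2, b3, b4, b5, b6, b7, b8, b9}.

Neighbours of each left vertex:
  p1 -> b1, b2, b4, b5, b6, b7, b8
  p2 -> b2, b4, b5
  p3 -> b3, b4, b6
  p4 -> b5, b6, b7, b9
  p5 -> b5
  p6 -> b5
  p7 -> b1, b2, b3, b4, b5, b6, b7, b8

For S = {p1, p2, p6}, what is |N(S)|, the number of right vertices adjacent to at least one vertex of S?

7

The union of neighbours of {p1, p2, p6} is {b1, b2, b4, b5, b6, b7, b8}, which has 7 elements.
Since |N(S)| = 7 ≥ |S| = 3, Hall's condition holds for this subset.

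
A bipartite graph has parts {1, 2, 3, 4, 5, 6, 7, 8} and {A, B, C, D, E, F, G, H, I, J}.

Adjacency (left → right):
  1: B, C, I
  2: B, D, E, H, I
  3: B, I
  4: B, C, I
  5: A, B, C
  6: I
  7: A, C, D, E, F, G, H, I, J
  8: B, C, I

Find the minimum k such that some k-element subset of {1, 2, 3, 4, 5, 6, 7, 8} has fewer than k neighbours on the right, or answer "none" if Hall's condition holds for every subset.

Take S = {1, 3, 4, 6}. Its neighbourhood is {B, C, I}, so |N(S)| = 3 < |S| = 4.
Every subset of size less than 4 has at least as many neighbours as members, so 4 is the minimum.

4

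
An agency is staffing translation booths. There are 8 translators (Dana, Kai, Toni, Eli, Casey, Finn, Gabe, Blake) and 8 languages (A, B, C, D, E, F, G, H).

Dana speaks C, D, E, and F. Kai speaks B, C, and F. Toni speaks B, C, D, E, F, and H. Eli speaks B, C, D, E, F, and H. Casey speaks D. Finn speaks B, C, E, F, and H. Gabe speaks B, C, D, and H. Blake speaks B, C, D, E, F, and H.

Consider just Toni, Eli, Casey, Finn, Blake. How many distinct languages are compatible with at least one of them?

6

The union of neighbours of {Toni, Eli, Casey, Finn, Blake} is {B, C, D, E, F, H}, which has 6 elements.
Since |N(S)| = 6 ≥ |S| = 5, Hall's condition holds for this subset.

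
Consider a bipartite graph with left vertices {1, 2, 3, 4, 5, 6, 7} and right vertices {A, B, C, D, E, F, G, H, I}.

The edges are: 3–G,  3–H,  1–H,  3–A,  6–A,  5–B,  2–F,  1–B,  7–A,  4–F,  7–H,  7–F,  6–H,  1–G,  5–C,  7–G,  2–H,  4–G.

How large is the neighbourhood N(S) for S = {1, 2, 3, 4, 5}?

6

The union of neighbours of {1, 2, 3, 4, 5} is {A, B, C, F, G, H}, which has 6 elements.
Since |N(S)| = 6 ≥ |S| = 5, Hall's condition holds for this subset.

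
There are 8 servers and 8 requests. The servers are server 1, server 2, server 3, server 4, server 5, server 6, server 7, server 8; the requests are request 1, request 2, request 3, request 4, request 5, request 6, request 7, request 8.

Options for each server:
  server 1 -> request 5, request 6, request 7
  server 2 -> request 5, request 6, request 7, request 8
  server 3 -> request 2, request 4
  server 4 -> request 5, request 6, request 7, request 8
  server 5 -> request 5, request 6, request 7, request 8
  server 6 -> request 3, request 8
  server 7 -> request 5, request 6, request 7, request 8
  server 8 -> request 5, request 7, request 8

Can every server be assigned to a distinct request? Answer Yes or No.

No

The set {server 1, server 2, server 4, server 5, server 7, server 8} has only 4 neighbours ({request 5, request 6, request 7, request 8}), so by Hall's theorem at most 6 of the 8 servers can be matched.
Hence no matching covers every server.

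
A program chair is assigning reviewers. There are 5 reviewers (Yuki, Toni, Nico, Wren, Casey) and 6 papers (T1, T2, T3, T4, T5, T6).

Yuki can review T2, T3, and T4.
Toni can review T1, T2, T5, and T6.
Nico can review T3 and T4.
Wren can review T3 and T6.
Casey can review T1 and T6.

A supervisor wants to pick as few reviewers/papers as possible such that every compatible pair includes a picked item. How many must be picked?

5

A maximum matching has 5 edges (e.g. Yuki–T2, Toni–T5, Nico–T4, Wren–T3, Casey–T6).
By König's theorem the minimum vertex cover has the same size. One such cover is {Yuki, Toni, Nico, Wren, Casey}.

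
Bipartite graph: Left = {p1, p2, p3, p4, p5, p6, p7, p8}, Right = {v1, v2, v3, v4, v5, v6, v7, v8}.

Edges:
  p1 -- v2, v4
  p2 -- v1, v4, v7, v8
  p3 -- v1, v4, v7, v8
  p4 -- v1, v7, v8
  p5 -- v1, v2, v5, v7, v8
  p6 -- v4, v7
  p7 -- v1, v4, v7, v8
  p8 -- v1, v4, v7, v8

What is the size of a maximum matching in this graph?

A valid assignment of size 6: p1–v2, p2–v1, p3–v4, p4–v8, p5–v5, p6–v7.
The set {p2, p3, p4, p6, p7, p8} has only 4 neighbours ({v1, v4, v7, v8}), so by Hall's theorem at most 6 of the 8 left vertices can be matched.

6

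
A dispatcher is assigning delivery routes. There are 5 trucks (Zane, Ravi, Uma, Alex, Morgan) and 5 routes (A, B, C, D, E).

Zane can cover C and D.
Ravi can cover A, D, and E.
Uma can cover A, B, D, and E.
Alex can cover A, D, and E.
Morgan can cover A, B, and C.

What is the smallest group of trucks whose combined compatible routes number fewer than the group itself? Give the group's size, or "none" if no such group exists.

none

A matching saturating every truck exists, for instance Zane→C, Ravi→A, Uma→E, Alex→D, Morgan→B.
By Hall's marriage theorem, this means |N(S)| ≥ |S| for every subset S, so no violating subset exists.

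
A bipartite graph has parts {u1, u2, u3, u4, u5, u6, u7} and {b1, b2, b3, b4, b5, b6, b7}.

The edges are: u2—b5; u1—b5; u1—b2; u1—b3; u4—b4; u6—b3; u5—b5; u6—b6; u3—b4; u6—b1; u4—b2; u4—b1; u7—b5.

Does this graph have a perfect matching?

The set {u2, u5, u7} has only 1 neighbour ({b5}), so by Hall's theorem at most 5 of the 7 left vertices can be matched.
Hence no matching covers every left vertex.

No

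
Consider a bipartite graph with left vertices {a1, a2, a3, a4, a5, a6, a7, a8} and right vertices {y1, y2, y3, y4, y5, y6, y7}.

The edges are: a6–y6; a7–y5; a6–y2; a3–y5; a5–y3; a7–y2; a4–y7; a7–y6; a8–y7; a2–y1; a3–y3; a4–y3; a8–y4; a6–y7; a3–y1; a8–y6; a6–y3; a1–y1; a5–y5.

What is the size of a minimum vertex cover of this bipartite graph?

7

A maximum matching has 7 edges (e.g. a1–y1, a3–y5, a4–y7, a5–y3, a6–y6, a7–y2, a8–y4).
By König's theorem the minimum vertex cover has the same size. One such cover is {a3, a4, a5, a6, a7, a8, y1}.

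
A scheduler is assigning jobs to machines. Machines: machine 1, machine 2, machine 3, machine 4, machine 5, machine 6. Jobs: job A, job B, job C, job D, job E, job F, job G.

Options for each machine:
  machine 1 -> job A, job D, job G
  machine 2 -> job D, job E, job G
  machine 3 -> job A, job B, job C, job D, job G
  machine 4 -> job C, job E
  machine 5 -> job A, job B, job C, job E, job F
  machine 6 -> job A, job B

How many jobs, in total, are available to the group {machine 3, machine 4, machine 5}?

The union of neighbours of {machine 3, machine 4, machine 5} is {job A, job B, job C, job D, job E, job F, job G}, which has 7 elements.
Since |N(S)| = 7 ≥ |S| = 3, Hall's condition holds for this subset.

7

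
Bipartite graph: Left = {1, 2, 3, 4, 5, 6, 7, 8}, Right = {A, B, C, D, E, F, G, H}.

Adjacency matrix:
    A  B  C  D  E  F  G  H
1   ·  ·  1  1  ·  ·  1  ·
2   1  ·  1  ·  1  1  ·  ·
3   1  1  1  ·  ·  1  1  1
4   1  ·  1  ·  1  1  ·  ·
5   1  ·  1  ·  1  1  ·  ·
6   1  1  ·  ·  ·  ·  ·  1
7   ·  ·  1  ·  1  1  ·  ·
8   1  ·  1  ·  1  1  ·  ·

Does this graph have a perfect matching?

No

The set {2, 4, 5, 7, 8} has only 4 neighbours ({A, C, E, F}), so by Hall's theorem at most 7 of the 8 left vertices can be matched.
Hence no matching covers every left vertex.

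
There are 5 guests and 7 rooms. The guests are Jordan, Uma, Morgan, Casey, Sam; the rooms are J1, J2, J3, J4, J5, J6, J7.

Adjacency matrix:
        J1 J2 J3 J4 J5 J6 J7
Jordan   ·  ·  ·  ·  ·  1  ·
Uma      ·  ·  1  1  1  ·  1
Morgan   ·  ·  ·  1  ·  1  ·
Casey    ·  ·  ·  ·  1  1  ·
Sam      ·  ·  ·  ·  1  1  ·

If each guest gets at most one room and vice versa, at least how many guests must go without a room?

One maximum matching: Jordan-J6, Uma-J3, Morgan-J4, Casey-J5.
The set {Jordan, Casey, Sam} has only 2 neighbours ({J5, J6}), so by Hall's theorem at most 4 of the 5 guests can be matched.
That matches 4 of the 5, leaving 1 unmatched; no matching can do better.

1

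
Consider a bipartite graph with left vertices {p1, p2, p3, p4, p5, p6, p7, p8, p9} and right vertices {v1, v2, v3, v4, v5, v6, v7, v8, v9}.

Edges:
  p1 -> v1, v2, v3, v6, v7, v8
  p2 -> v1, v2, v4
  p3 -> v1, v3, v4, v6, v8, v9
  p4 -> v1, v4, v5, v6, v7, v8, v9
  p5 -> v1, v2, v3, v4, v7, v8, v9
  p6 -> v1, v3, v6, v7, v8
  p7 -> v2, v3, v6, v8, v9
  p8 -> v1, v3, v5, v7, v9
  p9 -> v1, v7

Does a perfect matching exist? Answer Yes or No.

One maximum matching: p1-v6, p2-v4, p3-v9, p4-v5, p5-v8, p6-v1, p7-v2, p8-v3, p9-v7.
Every left vertex is matched, so this is a perfect matching.

Yes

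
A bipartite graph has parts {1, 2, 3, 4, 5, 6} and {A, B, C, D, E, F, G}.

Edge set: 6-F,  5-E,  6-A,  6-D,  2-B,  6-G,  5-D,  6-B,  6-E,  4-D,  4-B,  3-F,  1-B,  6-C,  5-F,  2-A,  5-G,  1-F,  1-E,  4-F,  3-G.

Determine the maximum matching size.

A valid assignment of size 6: 1-E, 2-A, 3-F, 4-B, 5-D, 6-G.
This saturates every left vertex, so 6 is the maximum.

6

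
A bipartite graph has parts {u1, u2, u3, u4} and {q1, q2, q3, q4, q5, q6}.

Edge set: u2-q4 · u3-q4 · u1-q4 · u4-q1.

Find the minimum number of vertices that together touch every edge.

2

{u4, q4} is a vertex cover of size 2: every edge has an endpoint in this set.
No smaller cover exists because u1–q4, u4–q1 is a matching of size 2, and a cover must include an endpoint of each of these disjoint edges (König's theorem).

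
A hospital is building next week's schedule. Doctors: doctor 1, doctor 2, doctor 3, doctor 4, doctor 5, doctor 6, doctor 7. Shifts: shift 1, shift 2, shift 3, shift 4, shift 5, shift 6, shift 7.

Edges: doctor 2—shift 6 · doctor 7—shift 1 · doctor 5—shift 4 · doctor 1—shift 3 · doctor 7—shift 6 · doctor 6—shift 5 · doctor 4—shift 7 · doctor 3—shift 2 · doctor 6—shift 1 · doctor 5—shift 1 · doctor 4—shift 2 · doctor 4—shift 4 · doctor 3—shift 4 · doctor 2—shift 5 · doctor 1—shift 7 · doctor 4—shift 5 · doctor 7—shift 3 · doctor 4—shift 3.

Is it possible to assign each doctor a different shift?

A valid assignment of size 7: doctor 1→shift 3, doctor 2→shift 5, doctor 3→shift 2, doctor 4→shift 7, doctor 5→shift 4, doctor 6→shift 1, doctor 7→shift 6.
All 7 doctors are covered.

Yes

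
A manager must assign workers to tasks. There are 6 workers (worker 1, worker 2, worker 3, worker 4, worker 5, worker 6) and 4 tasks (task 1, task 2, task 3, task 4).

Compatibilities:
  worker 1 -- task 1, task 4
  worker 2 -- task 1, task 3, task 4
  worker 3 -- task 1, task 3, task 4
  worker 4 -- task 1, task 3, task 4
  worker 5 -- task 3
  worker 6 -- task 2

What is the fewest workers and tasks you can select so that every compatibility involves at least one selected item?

4

A maximum matching has 4 edges (e.g. worker 1–task 4, worker 2–task 3, worker 3–task 1, worker 6–task 2).
By König's theorem the minimum vertex cover has the same size. One such cover is {worker 6, task 1, task 3, task 4}.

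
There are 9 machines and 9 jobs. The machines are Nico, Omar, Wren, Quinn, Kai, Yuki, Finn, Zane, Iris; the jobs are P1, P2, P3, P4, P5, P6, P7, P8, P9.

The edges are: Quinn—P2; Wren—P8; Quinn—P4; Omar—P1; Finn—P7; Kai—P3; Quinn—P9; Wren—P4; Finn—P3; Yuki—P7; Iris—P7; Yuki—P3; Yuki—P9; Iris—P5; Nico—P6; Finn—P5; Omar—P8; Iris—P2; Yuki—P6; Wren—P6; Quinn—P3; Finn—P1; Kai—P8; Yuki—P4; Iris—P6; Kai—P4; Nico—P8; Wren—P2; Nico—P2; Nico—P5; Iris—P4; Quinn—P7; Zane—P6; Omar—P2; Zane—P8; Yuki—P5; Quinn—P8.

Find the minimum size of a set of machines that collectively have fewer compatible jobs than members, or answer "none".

A matching saturating every machine exists, for instance Nico→P5, Omar→P1, Wren→P4, Quinn→P3, Kai→P8, Yuki→P9, Finn→P7, Zane→P6, Iris→P2.
By Hall's marriage theorem, this means |N(S)| ≥ |S| for every subset S, so no violating subset exists.

none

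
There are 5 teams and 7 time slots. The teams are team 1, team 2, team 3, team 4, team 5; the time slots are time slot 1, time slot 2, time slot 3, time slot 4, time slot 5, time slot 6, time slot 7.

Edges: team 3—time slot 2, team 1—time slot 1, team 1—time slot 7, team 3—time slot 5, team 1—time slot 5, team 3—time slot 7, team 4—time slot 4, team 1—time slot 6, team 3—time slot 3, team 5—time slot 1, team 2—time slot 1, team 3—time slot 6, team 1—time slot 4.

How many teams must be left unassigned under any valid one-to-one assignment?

For example, pair team 1→time slot 7, team 2→time slot 1, team 3→time slot 5, team 4→time slot 4.
The set {team 2, team 5} has only 1 neighbour ({time slot 1}), so by Hall's theorem at most 4 of the 5 teams can be matched.
That matches 4 of the 5, leaving 1 unmatched; no matching can do better.

1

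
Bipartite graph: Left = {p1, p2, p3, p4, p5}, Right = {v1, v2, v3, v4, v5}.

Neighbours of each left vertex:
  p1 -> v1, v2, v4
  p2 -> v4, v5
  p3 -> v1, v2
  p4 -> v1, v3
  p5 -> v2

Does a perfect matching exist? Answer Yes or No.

A valid assignment of size 5: p1–v4, p2–v5, p3–v1, p4–v3, p5–v2.
All 5 left vertices are covered.

Yes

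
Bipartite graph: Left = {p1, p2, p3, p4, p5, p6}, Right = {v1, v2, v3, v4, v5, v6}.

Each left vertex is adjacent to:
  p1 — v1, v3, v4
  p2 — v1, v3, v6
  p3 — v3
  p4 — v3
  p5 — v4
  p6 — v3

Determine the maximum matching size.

4

One maximum matching: p1→v1, p2→v6, p3→v3, p5→v4.
The set {p3, p4, p6} has only 1 neighbour ({v3}), so by Hall's theorem at most 4 of the 6 left vertices can be matched.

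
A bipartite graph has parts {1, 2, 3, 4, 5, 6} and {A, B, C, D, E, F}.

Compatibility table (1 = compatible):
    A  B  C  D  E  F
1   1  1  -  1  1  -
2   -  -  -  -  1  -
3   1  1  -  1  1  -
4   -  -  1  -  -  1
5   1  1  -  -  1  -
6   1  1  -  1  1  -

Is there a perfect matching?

The set {1, 2, 3, 5, 6} has only 4 neighbours ({A, B, D, E}), so by Hall's theorem at most 5 of the 6 left vertices can be matched.
Hence no matching covers every left vertex.

No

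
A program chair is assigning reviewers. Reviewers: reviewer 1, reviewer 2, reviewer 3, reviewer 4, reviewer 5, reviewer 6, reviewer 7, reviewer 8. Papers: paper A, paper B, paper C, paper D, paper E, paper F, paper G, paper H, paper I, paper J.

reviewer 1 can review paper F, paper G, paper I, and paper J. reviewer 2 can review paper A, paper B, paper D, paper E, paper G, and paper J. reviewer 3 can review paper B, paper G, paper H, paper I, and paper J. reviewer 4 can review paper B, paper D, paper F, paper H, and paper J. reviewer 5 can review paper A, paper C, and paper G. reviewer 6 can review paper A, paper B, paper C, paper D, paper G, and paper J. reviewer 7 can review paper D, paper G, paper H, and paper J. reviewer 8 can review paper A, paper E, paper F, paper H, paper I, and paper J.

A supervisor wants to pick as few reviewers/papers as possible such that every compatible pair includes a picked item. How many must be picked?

{reviewer 1, reviewer 2, reviewer 3, reviewer 4, reviewer 5, reviewer 6, reviewer 7, reviewer 8} is a vertex cover of size 8: every edge has an endpoint in this set.
No smaller cover exists because reviewer 1–paper F, reviewer 2–paper J, reviewer 3–paper B, reviewer 4–paper D, reviewer 5–paper C, reviewer 6–paper G, reviewer 7–paper H, reviewer 8–paper I is a matching of size 8, and a cover must include an endpoint of each of these disjoint edges (König's theorem).

8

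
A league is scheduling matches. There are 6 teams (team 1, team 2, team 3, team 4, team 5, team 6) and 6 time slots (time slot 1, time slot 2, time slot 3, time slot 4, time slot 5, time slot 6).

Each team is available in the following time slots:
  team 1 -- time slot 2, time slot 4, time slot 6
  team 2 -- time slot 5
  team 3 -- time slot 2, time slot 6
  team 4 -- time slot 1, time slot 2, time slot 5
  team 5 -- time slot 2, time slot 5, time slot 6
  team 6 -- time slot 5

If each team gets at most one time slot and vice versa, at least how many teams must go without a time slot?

For example, pair team 1-time slot 4, team 2-time slot 5, team 3-time slot 6, team 4-time slot 1, team 5-time slot 2.
The set {team 2, team 6} has only 1 neighbour ({time slot 5}), so by Hall's theorem at most 5 of the 6 teams can be matched.
That matches 5 of the 6, leaving 1 unmatched; no matching can do better.

1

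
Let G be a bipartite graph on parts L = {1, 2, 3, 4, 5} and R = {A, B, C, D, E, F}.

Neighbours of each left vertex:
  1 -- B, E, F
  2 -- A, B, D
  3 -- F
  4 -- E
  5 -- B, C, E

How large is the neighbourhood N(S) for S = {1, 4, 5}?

The union of neighbours of {1, 4, 5} is {B, C, E, F}, which has 4 elements.
Since |N(S)| = 4 ≥ |S| = 3, Hall's condition holds for this subset.

4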